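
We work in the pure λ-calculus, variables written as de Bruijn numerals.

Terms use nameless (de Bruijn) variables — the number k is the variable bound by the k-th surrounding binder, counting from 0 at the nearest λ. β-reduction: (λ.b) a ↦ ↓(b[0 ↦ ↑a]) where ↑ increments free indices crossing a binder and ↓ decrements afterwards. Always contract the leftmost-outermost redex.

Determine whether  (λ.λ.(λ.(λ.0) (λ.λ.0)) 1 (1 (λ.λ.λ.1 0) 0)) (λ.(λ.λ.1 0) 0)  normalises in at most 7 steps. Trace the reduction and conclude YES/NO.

  start: (λ.λ.(λ.(λ.0) (λ.λ.0)) 1 (1 (λ.λ.λ.1 0) 0)) (λ.(λ.λ.1 0) 0)
  [1] λ.(λ.(λ.0) (λ.λ.0)) (λ.(λ.λ.1 0) 0) ((λ.(λ.λ.1 0) 0) (λ.λ.λ.1 0) 0)
  [2] λ.(λ.0) (λ.λ.0) ((λ.(λ.λ.1 0) 0) (λ.λ.λ.1 0) 0)
  [3] λ.(λ.λ.0) ((λ.(λ.λ.1 0) 0) (λ.λ.λ.1 0) 0)
  [4] λ.λ.0

Answer: YES — reaches normal form λ.λ.0 in 4 ≤ 7 steps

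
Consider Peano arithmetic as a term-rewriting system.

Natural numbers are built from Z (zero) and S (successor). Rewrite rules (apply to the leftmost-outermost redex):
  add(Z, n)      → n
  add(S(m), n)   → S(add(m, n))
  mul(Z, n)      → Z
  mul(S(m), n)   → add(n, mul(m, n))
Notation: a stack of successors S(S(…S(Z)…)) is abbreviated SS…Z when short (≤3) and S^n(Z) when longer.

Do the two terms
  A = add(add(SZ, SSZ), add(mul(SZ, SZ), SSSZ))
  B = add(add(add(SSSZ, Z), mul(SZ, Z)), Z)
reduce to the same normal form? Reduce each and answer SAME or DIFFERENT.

Term A:
  start: add(add(SZ, SSZ), add(mul(SZ, SZ), SSSZ))
  →1  add(S(add(Z, SSZ)), add(mul(SZ, SZ), SSSZ))
  →2  S(add(add(Z, SSZ), add(mul(SZ, SZ), SSSZ)))
  →3  S(add(SSZ, add(mul(SZ, SZ), SSSZ)))
  →4  S(S(add(SZ, add(mul(SZ, SZ), SSSZ))))
  →5  S(S(S(add(Z, add(mul(SZ, SZ), SSSZ)))))
  →6  S(S(S(add(mul(SZ, SZ), SSSZ))))
  →7  S(S(S(add(add(SZ, mul(Z, SZ)), SSSZ))))
  →8  S(S(S(add(S(add(Z, mul(Z, SZ))), SSSZ))))
  →9  S(S(S(S(add(add(Z, mul(Z, SZ)), SSSZ)))))
  →10  S(S(S(S(add(mul(Z, SZ), SSSZ)))))
  →11  S(S(S(S(add(Z, SSSZ)))))
  →12  S^7(Z)

Term B:
  start: add(add(add(SSSZ, Z), mul(SZ, Z)), Z)
  →1  add(add(S(add(SSZ, Z)), mul(SZ, Z)), Z)
  →2  add(S(add(add(SSZ, Z), mul(SZ, Z))), Z)
  →3  S(add(add(add(SSZ, Z), mul(SZ, Z)), Z))
  →4  S(add(add(S(add(SZ, Z)), mul(SZ, Z)), Z))
  →5  S(add(S(add(add(SZ, Z), mul(SZ, Z))), Z))
  →6  S(S(add(add(add(SZ, Z), mul(SZ, Z)), Z)))
  →7  S(S(add(add(S(add(Z, Z)), mul(SZ, Z)), Z)))
  →8  S(S(add(S(add(add(Z, Z), mul(SZ, Z))), Z)))
  →9  S(S(S(add(add(add(Z, Z), mul(SZ, Z)), Z))))
  →10  S(S(S(add(add(Z, mul(SZ, Z)), Z))))
  →11  S(S(S(add(mul(SZ, Z), Z))))
  →12  S(S(S(add(add(Z, mul(Z, Z)), Z))))
  →13  S(S(S(add(mul(Z, Z), Z))))
  →14  S(S(S(add(Z, Z))))
  →15  SSSZ

Answer: DIFFERENT — A ⇓ S^7(Z), B ⇓ SSSZ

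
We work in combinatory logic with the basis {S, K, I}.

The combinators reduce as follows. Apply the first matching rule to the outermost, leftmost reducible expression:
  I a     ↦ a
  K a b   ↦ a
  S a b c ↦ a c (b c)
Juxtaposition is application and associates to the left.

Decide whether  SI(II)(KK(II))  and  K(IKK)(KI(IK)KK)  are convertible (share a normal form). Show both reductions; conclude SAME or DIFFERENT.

Answer: SAME — A ⇓ KK, B ⇓ KK

Reduction:
Term A:
  start: SI(II)(KK(II))
  step 1: I(KK(II))(II(KK(II)))
  step 2: KK(II)(II(KK(II)))
  step 3: K(II(KK(II)))
  step 4: K(I(KK(II)))
  step 5: K(KK(II))
  step 6: KK

Term B:
  start: K(IKK)(KI(IK)KK)
  step 1: IKK
  step 2: KK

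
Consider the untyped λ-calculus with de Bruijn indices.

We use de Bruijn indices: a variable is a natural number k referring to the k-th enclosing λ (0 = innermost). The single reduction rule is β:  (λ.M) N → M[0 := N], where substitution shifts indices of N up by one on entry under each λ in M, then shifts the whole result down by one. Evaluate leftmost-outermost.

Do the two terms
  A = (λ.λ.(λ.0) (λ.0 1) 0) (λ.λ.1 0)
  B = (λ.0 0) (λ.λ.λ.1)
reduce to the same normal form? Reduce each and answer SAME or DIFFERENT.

Term A:
  start: (λ.λ.(λ.0) (λ.0 1) 0) (λ.λ.1 0)
  [1] λ.(λ.0) (λ.0 1) 0
  [2] λ.(λ.0 1) 0
  [3] λ.0 0

Term B:
  start: (λ.0 0) (λ.λ.λ.1)
  [1] (λ.λ.λ.1) (λ.λ.λ.1)
  [2] λ.λ.1

Answer: DIFFERENT — A ⇓ λ.0 0, B ⇓ λ.λ.1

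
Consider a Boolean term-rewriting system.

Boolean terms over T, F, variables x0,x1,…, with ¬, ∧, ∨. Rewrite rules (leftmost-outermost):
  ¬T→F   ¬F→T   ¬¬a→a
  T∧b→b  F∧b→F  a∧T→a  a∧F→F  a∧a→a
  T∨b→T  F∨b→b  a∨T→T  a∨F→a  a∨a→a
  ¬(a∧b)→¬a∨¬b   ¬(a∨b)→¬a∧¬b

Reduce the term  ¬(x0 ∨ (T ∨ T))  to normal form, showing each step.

  start: ¬(x0 ∨ (T ∨ T))
  [1] ¬x0 ∧ ¬(T ∨ T)
  [2] ¬x0 ∧ (¬T ∧ ¬T)
  [3] ¬x0 ∧ ¬T
  [4] ¬x0 ∧ F
  [5] F

Answer: normal form = F  (in 5 steps)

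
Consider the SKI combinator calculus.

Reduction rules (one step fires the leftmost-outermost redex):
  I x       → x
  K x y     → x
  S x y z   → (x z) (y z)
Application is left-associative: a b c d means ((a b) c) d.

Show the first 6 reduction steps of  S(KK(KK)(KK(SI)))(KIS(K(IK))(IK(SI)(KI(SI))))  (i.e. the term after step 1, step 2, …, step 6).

Answer: after 6 steps: S(KK)K

Reduction:
  start: S(KK(KK)(KK(SI)))(KIS(K(IK))(IK(SI)(KI(SI))))
  →1  S(K(KK(SI)))(KIS(K(IK))(IK(SI)(KI(SI))))
  →2  S(KK)(KIS(K(IK))(IK(SI)(KI(SI))))
  →3  S(KK)(I(K(IK))(IK(SI)(KI(SI))))
  →4  S(KK)(K(IK)(IK(SI)(KI(SI))))
  →5  S(KK)(IK)
  →6  S(KK)K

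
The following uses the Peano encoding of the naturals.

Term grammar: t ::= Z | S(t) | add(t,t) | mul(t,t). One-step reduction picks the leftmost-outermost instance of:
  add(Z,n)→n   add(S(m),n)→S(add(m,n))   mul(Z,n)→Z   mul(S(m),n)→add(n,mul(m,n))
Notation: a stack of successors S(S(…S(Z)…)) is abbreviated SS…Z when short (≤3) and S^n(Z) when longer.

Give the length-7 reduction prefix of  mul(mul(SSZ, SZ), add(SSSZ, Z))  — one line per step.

Answer: after 7 steps: S(S(add(add(SZ, Z), mul(add(Z, mul(SZ, SZ)), add(SSSZ, Z)))))

Reduction:
  start: mul(mul(SSZ, SZ), add(SSSZ, Z))
  →1  mul(add(SZ, mul(SZ, SZ)), add(SSSZ, Z))
  →2  mul(S(add(Z, mul(SZ, SZ))), add(SSSZ, Z))
  →3  add(add(SSSZ, Z), mul(add(Z, mul(SZ, SZ)), add(SSSZ, Z)))
  →4  add(S(add(SSZ, Z)), mul(add(Z, mul(SZ, SZ)), add(SSSZ, Z)))
  →5  S(add(add(SSZ, Z), mul(add(Z, mul(SZ, SZ)), add(SSSZ, Z))))
  →6  S(add(S(add(SZ, Z)), mul(add(Z, mul(SZ, SZ)), add(SSSZ, Z))))
  →7  S(S(add(add(SZ, Z), mul(add(Z, mul(SZ, SZ)), add(SSSZ, Z)))))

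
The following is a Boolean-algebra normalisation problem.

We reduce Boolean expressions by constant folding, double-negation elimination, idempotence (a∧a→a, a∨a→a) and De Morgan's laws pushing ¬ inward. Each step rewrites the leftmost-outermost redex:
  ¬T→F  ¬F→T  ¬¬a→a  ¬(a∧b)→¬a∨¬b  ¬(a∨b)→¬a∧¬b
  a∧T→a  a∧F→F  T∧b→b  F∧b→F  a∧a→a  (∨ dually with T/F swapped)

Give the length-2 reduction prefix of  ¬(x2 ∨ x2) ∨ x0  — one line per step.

Answer: after 2 steps: ¬x2 ∨ x0

Working:
  start: ¬(x2 ∨ x2) ∨ x0
  step 1: (¬x2 ∧ ¬x2) ∨ x0
  step 2: ¬x2 ∨ x0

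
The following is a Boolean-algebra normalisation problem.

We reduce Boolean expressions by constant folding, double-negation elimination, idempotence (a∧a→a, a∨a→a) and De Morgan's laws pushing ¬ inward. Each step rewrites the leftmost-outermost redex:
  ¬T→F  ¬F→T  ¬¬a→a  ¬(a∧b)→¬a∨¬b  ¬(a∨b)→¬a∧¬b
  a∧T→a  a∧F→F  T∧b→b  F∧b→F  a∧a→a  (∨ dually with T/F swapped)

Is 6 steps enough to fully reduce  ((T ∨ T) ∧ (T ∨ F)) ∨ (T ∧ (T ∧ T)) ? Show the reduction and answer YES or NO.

  start: ((T ∨ T) ∧ (T ∨ F)) ∨ (T ∧ (T ∧ T))
  [1] (T ∧ (T ∨ F)) ∨ (T ∧ (T ∧ T))
  [2] (T ∨ F) ∨ (T ∧ (T ∧ T))
  [3] T ∨ (T ∧ (T ∧ T))
  [4] T

Answer: YES — reaches normal form T in 4 ≤ 6 steps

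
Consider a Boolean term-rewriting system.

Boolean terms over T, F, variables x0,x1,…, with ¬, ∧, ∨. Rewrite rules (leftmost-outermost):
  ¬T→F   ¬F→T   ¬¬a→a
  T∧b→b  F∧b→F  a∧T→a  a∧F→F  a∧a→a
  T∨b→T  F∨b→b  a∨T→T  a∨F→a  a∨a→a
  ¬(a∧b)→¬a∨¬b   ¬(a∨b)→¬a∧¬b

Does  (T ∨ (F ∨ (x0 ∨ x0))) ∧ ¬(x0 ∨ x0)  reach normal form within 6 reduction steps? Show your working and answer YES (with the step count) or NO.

Answer: YES — reaches normal form ¬x0 in 4 ≤ 6 steps

Reduction:
  start: (T ∨ (F ∨ (x0 ∨ x0))) ∧ ¬(x0 ∨ x0)
  step 1: T ∧ ¬(x0 ∨ x0)
  step 2: ¬(x0 ∨ x0)
  step 3: ¬x0 ∧ ¬x0
  step 4: ¬x0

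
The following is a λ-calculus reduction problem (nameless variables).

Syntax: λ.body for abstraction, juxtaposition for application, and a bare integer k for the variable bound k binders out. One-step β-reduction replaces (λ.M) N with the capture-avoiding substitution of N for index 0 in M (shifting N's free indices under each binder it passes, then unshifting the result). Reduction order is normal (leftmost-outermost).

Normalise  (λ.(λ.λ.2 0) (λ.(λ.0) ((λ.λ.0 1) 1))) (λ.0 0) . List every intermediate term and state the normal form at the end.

Answer: normal form = λ.0 0  (in 3 steps)

Working:
  start: (λ.(λ.λ.2 0) (λ.(λ.0) ((λ.λ.0 1) 1))) (λ.0 0)
  →1  (λ.λ.(λ.0 0) 0) (λ.(λ.0) ((λ.λ.0 1) (λ.0 0)))
  →2  λ.(λ.0 0) 0
  →3  λ.0 0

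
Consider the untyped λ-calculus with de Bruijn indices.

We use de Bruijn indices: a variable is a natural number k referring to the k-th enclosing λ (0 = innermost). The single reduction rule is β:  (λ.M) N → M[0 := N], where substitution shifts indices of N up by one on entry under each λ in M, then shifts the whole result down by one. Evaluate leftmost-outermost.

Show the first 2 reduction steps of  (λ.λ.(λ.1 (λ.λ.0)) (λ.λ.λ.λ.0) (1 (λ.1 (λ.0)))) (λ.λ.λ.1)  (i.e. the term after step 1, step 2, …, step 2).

Answer: after 2 steps: λ.0 (λ.λ.0) ((λ.λ.λ.1) (λ.1 (λ.0)))

Derivation:
  start: (λ.λ.(λ.1 (λ.λ.0)) (λ.λ.λ.λ.0) (1 (λ.1 (λ.0)))) (λ.λ.λ.1)
  →1  λ.(λ.1 (λ.λ.0)) (λ.λ.λ.λ.0) ((λ.λ.λ.1) (λ.1 (λ.0)))
  →2  λ.0 (λ.λ.0) ((λ.λ.λ.1) (λ.1 (λ.0)))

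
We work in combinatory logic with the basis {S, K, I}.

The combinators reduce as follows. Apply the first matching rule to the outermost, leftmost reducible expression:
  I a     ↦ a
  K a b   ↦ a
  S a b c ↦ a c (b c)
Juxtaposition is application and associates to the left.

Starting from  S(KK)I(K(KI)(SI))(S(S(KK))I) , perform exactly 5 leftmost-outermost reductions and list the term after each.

Answer: after 5 steps: KI

Reduction:
  start: S(KK)I(K(KI)(SI))(S(S(KK))I)
  step 1: KK(K(KI)(SI))(I(K(KI)(SI)))(S(S(KK))I)
  step 2: K(I(K(KI)(SI)))(S(S(KK))I)
  step 3: I(K(KI)(SI))
  step 4: K(KI)(SI)
  step 5: KI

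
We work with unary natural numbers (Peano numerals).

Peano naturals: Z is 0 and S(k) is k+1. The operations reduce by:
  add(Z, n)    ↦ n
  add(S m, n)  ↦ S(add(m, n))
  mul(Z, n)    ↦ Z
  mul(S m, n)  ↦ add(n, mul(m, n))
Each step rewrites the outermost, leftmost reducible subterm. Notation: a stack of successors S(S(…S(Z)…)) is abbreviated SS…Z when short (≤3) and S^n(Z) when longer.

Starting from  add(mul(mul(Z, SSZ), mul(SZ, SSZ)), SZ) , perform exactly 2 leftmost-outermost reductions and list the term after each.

  start: add(mul(mul(Z, SSZ), mul(SZ, SSZ)), SZ)
  [1] add(mul(Z, mul(SZ, SSZ)), SZ)
  [2] add(Z, SZ)

Answer: after 2 steps: add(Z, SZ)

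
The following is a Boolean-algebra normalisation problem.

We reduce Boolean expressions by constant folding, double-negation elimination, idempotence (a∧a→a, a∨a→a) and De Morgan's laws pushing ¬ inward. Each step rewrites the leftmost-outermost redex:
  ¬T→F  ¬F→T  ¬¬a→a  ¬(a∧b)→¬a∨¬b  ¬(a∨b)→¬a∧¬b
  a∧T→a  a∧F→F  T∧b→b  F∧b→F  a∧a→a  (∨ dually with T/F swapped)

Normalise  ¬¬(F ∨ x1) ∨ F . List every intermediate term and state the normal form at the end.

  start: ¬¬(F ∨ x1) ∨ F
  [1] ¬¬(F ∨ x1)
  [2] F ∨ x1
  [3] x1

Answer: normal form = x1  (in 3 steps)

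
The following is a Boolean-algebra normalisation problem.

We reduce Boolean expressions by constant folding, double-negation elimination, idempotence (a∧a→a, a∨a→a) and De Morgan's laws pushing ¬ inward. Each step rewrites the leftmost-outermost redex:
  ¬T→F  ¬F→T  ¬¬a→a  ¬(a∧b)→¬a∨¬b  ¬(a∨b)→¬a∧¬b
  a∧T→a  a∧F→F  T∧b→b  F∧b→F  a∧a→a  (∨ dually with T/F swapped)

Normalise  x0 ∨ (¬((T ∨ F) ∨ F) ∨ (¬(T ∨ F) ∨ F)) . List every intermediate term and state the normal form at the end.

Answer: normal form = x0  (in 11 steps)

Derivation:
  start: x0 ∨ (¬((T ∨ F) ∨ F) ∨ (¬(T ∨ F) ∨ F))
  →1  x0 ∨ ((¬(T ∨ F) ∧ ¬F) ∨ (¬(T ∨ F) ∨ F))
  →2  x0 ∨ (((¬T ∧ ¬F) ∧ ¬F) ∨ (¬(T ∨ F) ∨ F))
  →3  x0 ∨ (((F ∧ ¬F) ∧ ¬F) ∨ (¬(T ∨ F) ∨ F))
  →4  x0 ∨ ((F ∧ ¬F) ∨ (¬(T ∨ F) ∨ F))
  →5  x0 ∨ (F ∨ (¬(T ∨ F) ∨ F))
  →6  x0 ∨ (¬(T ∨ F) ∨ F)
  →7  x0 ∨ ¬(T ∨ F)
  →8  x0 ∨ (¬T ∧ ¬F)
  →9  x0 ∨ (F ∧ ¬F)
  →10  x0 ∨ F
  →11  x0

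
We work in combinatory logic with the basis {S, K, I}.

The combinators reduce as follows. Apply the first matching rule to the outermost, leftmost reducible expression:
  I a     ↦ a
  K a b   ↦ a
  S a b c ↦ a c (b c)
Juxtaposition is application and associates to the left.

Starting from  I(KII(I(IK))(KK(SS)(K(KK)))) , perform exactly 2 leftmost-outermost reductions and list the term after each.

  start: I(KII(I(IK))(KK(SS)(K(KK))))
  →1  KII(I(IK))(KK(SS)(K(KK)))
  →2  I(I(IK))(KK(SS)(K(KK)))

Answer: after 2 steps: I(I(IK))(KK(SS)(K(KK)))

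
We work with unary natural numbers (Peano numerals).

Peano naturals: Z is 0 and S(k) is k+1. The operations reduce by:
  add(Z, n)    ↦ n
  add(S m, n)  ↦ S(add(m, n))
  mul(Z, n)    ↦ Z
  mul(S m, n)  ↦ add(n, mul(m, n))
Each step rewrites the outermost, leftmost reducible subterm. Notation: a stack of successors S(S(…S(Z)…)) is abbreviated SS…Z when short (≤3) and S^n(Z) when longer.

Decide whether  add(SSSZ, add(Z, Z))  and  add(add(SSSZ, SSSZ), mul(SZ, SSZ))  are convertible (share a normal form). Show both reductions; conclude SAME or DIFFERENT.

Answer: DIFFERENT — A ⇓ SSSZ, B ⇓ S^8(Z)

Working:
Term A:
  start: add(SSSZ, add(Z, Z))
  step 1: S(add(SSZ, add(Z, Z)))
  step 2: S(S(add(SZ, add(Z, Z))))
  step 3: S(S(S(add(Z, add(Z, Z)))))
  step 4: S(S(S(add(Z, Z))))
  step 5: SSSZ

Term B:
  start: add(add(SSSZ, SSSZ), mul(SZ, SSZ))
  step 1: add(S(add(SSZ, SSSZ)), mul(SZ, SSZ))
  step 2: S(add(add(SSZ, SSSZ), mul(SZ, SSZ)))
  step 3: S(add(S(add(SZ, SSSZ)), mul(SZ, SSZ)))
  step 4: S(S(add(add(SZ, SSSZ), mul(SZ, SSZ))))
  step 5: S(S(add(S(add(Z, SSSZ)), mul(SZ, SSZ))))
  step 6: S(S(S(add(add(Z, SSSZ), mul(SZ, SSZ)))))
  step 7: S(S(S(add(SSSZ, mul(SZ, SSZ)))))
  step 8: S(S(S(S(add(SSZ, mul(SZ, SSZ))))))
  step 9: S(S(S(S(S(add(SZ, mul(SZ, SSZ)))))))
  step 10: S(S(S(S(S(S(add(Z, mul(SZ, SSZ))))))))
  step 11: S(S(S(S(S(S(mul(SZ, SSZ)))))))
  step 12: S(S(S(S(S(S(add(SSZ, mul(Z, SSZ))))))))
  step 13: S(S(S(S(S(S(S(add(SZ, mul(Z, SSZ)))))))))
  step 14: S(S(S(S(S(S(S(S(add(Z, mul(Z, SSZ))))))))))
  step 15: S(S(S(S(S(S(S(S(mul(Z, SSZ)))))))))
  step 16: S^8(Z)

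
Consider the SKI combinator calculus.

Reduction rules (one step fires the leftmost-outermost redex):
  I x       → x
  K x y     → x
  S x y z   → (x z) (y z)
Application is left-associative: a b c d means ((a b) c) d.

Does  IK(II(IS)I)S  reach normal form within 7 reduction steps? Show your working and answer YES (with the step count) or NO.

  start: IK(II(IS)I)S
  →1  K(II(IS)I)S
  →2  II(IS)I
  →3  I(IS)I
  →4  ISI
  →5  SI

Answer: YES — reaches normal form SI in 5 ≤ 7 steps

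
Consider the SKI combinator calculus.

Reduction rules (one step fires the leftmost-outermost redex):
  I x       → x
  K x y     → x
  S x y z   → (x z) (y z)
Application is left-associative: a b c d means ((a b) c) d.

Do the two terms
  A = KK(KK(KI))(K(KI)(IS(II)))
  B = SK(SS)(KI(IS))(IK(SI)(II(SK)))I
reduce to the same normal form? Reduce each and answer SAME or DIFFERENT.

Term A:
  start: KK(KK(KI))(K(KI)(IS(II)))
  step 1: K(K(KI)(IS(II)))
  step 2: K(KI)

Term B:
  start: SK(SS)(KI(IS))(IK(SI)(II(SK)))I
  step 1: K(KI(IS))(SS(KI(IS)))(IK(SI)(II(SK)))I
  step 2: KI(IS)(IK(SI)(II(SK)))I
  step 3: I(IK(SI)(II(SK)))I
  step 4: IK(SI)(II(SK))I
  step 5: K(SI)(II(SK))I
  step 6: SII

Answer: DIFFERENT — A ⇓ K(KI), B ⇓ SII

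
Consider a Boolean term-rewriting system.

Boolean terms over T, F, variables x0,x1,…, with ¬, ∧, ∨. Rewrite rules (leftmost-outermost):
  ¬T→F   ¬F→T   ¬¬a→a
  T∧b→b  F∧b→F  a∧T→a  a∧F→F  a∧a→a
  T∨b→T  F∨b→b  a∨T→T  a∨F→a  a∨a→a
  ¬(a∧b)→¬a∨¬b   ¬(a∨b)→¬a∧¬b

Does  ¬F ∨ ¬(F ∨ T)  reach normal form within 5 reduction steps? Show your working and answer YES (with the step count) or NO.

Answer: YES — reaches normal form T in 2 ≤ 5 steps

Working:
  start: ¬F ∨ ¬(F ∨ T)
  →1  T ∨ ¬(F ∨ T)
  →2  T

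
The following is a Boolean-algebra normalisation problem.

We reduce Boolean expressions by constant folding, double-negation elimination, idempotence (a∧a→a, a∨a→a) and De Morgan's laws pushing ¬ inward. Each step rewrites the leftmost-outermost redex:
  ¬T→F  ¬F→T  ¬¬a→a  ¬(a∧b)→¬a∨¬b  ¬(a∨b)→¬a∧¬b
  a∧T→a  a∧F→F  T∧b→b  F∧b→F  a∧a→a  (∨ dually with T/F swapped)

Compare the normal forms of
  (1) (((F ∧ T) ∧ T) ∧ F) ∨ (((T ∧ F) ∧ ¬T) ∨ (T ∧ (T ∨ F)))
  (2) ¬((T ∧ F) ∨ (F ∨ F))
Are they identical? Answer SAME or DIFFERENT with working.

Term A:
  start: (((F ∧ T) ∧ T) ∧ F) ∨ (((T ∧ F) ∧ ¬T) ∨ (T ∧ (T ∨ F)))
  →1  F ∨ (((T ∧ F) ∧ ¬T) ∨ (T ∧ (T ∨ F)))
  →2  ((T ∧ F) ∧ ¬T) ∨ (T ∧ (T ∨ F))
  →3  (F ∧ ¬T) ∨ (T ∧ (T ∨ F))
  →4  F ∨ (T ∧ (T ∨ F))
  →5  T ∧ (T ∨ F)
  →6  T ∨ F
  →7  T

Term B:
  start: ¬((T ∧ F) ∨ (F ∨ F))
  →1  ¬(T ∧ F) ∧ ¬(F ∨ F)
  →2  (¬T ∨ ¬F) ∧ ¬(F ∨ F)
  →3  (F ∨ ¬F) ∧ ¬(F ∨ F)
  →4  ¬F ∧ ¬(F ∨ F)
  →5  T ∧ ¬(F ∨ F)
  →6  ¬(F ∨ F)
  →7  ¬F ∧ ¬F
  →8  ¬F
  →9  T

Answer: SAME — A ⇓ T, B ⇓ T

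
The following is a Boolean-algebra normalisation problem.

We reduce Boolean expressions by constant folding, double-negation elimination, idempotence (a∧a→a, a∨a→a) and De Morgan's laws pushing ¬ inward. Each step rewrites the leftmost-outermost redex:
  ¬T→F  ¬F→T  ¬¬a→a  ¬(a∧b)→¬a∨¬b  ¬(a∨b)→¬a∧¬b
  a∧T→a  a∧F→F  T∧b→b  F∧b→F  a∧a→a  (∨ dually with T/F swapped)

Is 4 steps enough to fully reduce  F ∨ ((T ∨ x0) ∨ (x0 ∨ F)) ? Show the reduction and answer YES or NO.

  start: F ∨ ((T ∨ x0) ∨ (x0 ∨ F))
  step 1: (T ∨ x0) ∨ (x0 ∨ F)
  step 2: T ∨ (x0 ∨ F)
  step 3: T

Answer: YES — reaches normal form T in 3 ≤ 4 steps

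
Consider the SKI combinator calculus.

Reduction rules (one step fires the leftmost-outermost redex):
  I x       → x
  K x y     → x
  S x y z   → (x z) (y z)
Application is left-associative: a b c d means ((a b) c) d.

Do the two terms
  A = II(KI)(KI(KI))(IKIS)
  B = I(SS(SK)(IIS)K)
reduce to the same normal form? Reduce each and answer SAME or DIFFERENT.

Answer: DIFFERENT — A ⇓ I, B ⇓ SKK

Working:
Term A:
  start: II(KI)(KI(KI))(IKIS)
  [1] I(KI)(KI(KI))(IKIS)
  [2] KI(KI(KI))(IKIS)
  [3] I(IKIS)
  [4] IKIS
  [5] KIS
  [6] I

Term B:
  start: I(SS(SK)(IIS)K)
  [1] SS(SK)(IIS)K
  [2] S(IIS)(SK(IIS))K
  [3] IISK(SK(IIS)K)
  [4] ISK(SK(IIS)K)
  [5] SK(SK(IIS)K)
  [6] SK(KK(IISK))
  [7] SKK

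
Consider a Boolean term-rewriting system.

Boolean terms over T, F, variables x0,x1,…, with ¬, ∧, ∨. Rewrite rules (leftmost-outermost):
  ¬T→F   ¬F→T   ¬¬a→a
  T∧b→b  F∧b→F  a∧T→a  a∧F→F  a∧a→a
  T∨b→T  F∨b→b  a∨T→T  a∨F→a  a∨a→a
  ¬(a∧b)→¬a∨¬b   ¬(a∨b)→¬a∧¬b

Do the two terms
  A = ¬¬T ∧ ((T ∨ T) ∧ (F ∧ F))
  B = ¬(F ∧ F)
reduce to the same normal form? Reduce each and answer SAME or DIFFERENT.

Term A:
  start: ¬¬T ∧ ((T ∨ T) ∧ (F ∧ F))
  →1  T ∧ ((T ∨ T) ∧ (F ∧ F))
  →2  (T ∨ T) ∧ (F ∧ F)
  →3  T ∧ (F ∧ F)
  →4  F ∧ F
  →5  F

Term B:
  start: ¬(F ∧ F)
  →1  ¬F ∨ ¬F
  →2  ¬F
  →3  T

Answer: DIFFERENT — A ⇓ F, B ⇓ T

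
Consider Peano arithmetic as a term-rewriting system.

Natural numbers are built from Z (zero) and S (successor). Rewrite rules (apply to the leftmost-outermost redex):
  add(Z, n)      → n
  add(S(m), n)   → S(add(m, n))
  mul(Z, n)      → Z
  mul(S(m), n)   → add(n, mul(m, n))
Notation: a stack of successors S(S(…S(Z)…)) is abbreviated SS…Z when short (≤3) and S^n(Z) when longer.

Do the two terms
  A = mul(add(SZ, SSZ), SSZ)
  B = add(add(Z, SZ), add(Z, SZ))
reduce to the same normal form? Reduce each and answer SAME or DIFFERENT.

Answer: DIFFERENT — A ⇓ S^6(Z), B ⇓ SSZ

Reduction:
Term A:
  start: mul(add(SZ, SSZ), SSZ)
  step 1: mul(S(add(Z, SSZ)), SSZ)
  step 2: add(SSZ, mul(add(Z, SSZ), SSZ))
  step 3: S(add(SZ, mul(add(Z, SSZ), SSZ)))
  step 4: S(S(add(Z, mul(add(Z, SSZ), SSZ))))
  step 5: S(S(mul(add(Z, SSZ), SSZ)))
  step 6: S(S(mul(SSZ, SSZ)))
  step 7: S(S(add(SSZ, mul(SZ, SSZ))))
  step 8: S(S(S(add(SZ, mul(SZ, SSZ)))))
  step 9: S(S(S(S(add(Z, mul(SZ, SSZ))))))
  step 10: S(S(S(S(mul(SZ, SSZ)))))
  step 11: S(S(S(S(add(SSZ, mul(Z, SSZ))))))
  step 12: S(S(S(S(S(add(SZ, mul(Z, SSZ)))))))
  step 13: S(S(S(S(S(S(add(Z, mul(Z, SSZ))))))))
  step 14: S(S(S(S(S(S(mul(Z, SSZ)))))))
  step 15: S^6(Z)

Term B:
  start: add(add(Z, SZ), add(Z, SZ))
  step 1: add(SZ, add(Z, SZ))
  step 2: S(add(Z, add(Z, SZ)))
  step 3: S(add(Z, SZ))
  step 4: SSZ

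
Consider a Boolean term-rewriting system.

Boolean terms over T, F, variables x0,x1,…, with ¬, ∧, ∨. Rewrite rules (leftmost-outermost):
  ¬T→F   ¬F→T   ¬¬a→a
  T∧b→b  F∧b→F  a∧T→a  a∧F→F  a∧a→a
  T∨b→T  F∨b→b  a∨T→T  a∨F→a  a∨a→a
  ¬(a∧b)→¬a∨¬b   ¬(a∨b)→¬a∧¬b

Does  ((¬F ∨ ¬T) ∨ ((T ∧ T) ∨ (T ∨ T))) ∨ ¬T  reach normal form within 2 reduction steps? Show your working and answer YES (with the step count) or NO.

Answer: NO — after 2 steps the term is (T ∨ ((T ∧ T) ∨ (T ∨ T))) ∨ ¬T, not yet normal

Derivation:
  start: ((¬F ∨ ¬T) ∨ ((T ∧ T) ∨ (T ∨ T))) ∨ ¬T
  step 1: ((T ∨ ¬T) ∨ ((T ∧ T) ∨ (T ∨ T))) ∨ ¬T
  step 2: (T ∨ ((T ∧ T) ∨ (T ∨ T))) ∨ ¬T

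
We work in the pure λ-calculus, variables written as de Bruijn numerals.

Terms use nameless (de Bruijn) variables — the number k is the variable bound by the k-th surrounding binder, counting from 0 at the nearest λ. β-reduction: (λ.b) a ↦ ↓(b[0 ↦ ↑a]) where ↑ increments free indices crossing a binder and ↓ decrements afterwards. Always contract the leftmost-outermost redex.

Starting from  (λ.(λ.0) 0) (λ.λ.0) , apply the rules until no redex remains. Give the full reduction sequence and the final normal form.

  start: (λ.(λ.0) 0) (λ.λ.0)
  step 1: (λ.0) (λ.λ.0)
  step 2: λ.λ.0

Answer: normal form = λ.λ.0  (in 2 steps)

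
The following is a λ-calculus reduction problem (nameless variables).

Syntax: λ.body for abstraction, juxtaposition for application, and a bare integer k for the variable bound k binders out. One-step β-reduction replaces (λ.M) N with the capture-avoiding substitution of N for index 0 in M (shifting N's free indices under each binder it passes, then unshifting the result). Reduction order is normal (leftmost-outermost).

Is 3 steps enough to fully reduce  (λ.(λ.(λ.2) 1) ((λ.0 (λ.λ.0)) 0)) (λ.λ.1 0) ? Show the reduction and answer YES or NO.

Answer: YES — reaches normal form λ.λ.1 0 in 3 ≤ 3 steps

Derivation:
  start: (λ.(λ.(λ.2) 1) ((λ.0 (λ.λ.0)) 0)) (λ.λ.1 0)
  step 1: (λ.(λ.λ.λ.1 0) (λ.λ.1 0)) ((λ.0 (λ.λ.0)) (λ.λ.1 0))
  step 2: (λ.λ.λ.1 0) (λ.λ.1 0)
  step 3: λ.λ.1 0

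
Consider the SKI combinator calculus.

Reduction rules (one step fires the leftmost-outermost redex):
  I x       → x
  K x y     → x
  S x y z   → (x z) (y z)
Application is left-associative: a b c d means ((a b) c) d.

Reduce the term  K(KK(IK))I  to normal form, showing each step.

Answer: normal form = K  (in 2 steps)

Reduction:
  start: K(KK(IK))I
  [1] KK(IK)
  [2] K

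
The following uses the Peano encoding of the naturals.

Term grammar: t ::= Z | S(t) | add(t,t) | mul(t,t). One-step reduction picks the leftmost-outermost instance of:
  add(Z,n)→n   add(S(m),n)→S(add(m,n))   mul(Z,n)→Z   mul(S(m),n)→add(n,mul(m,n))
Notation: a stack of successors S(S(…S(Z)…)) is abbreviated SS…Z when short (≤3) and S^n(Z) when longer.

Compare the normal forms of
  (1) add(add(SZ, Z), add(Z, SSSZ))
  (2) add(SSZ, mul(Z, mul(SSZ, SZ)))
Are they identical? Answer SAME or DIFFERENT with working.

Answer: DIFFERENT — A ⇓ S^4(Z), B ⇓ SSZ

Working:
Term A:
  start: add(add(SZ, Z), add(Z, SSSZ))
  →1  add(S(add(Z, Z)), add(Z, SSSZ))
  →2  S(add(add(Z, Z), add(Z, SSSZ)))
  →3  S(add(Z, add(Z, SSSZ)))
  →4  S(add(Z, SSSZ))
  →5  S^4(Z)

Term B:
  start: add(SSZ, mul(Z, mul(SSZ, SZ)))
  →1  S(add(SZ, mul(Z, mul(SSZ, SZ))))
  →2  S(S(add(Z, mul(Z, mul(SSZ, SZ)))))
  →3  S(S(mul(Z, mul(SSZ, SZ))))
  →4  SSZ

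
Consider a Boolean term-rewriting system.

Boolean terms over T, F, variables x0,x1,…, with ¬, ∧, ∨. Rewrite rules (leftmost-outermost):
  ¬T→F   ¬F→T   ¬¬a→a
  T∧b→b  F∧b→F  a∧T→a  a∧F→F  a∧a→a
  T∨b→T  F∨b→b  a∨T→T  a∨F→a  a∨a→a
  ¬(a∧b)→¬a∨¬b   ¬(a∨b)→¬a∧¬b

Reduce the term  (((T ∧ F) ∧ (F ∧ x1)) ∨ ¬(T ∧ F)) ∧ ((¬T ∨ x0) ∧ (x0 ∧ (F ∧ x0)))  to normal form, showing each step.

Answer: normal form = F  (in 13 steps)

Derivation:
  start: (((T ∧ F) ∧ (F ∧ x1)) ∨ ¬(T ∧ F)) ∧ ((¬T ∨ x0) ∧ (x0 ∧ (F ∧ x0)))
  →1  ((F ∧ (F ∧ x1)) ∨ ¬(T ∧ F)) ∧ ((¬T ∨ x0) ∧ (x0 ∧ (F ∧ x0)))
  →2  (F ∨ ¬(T ∧ F)) ∧ ((¬T ∨ x0) ∧ (x0 ∧ (F ∧ x0)))
  →3  ¬(T ∧ F) ∧ ((¬T ∨ x0) ∧ (x0 ∧ (F ∧ x0)))
  →4  (¬T ∨ ¬F) ∧ ((¬T ∨ x0) ∧ (x0 ∧ (F ∧ x0)))
  →5  (F ∨ ¬F) ∧ ((¬T ∨ x0) ∧ (x0 ∧ (F ∧ x0)))
  →6  ¬F ∧ ((¬T ∨ x0) ∧ (x0 ∧ (F ∧ x0)))
  →7  T ∧ ((¬T ∨ x0) ∧ (x0 ∧ (F ∧ x0)))
  →8  (¬T ∨ x0) ∧ (x0 ∧ (F ∧ x0))
  →9  (F ∨ x0) ∧ (x0 ∧ (F ∧ x0))
  →10  x0 ∧ (x0 ∧ (F ∧ x0))
  →11  x0 ∧ (x0 ∧ F)
  →12  x0 ∧ F
  →13  F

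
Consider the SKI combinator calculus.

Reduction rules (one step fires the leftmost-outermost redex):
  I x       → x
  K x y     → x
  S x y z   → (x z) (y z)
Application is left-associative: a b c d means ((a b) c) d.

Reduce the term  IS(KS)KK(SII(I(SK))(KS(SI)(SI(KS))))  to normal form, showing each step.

Answer: normal form = S(KK)(S(SI(KS)))  (in 9 steps)

Derivation:
  start: IS(KS)KK(SII(I(SK))(KS(SI)(SI(KS))))
  →1  S(KS)KK(SII(I(SK))(KS(SI)(SI(KS))))
  →2  KSK(KK)(SII(I(SK))(KS(SI)(SI(KS))))
  →3  S(KK)(SII(I(SK))(KS(SI)(SI(KS))))
  →4  S(KK)(I(I(SK))(I(I(SK)))(KS(SI)(SI(KS))))
  →5  S(KK)(I(SK)(I(I(SK)))(KS(SI)(SI(KS))))
  →6  S(KK)(SK(I(I(SK)))(KS(SI)(SI(KS))))
  →7  S(KK)(K(KS(SI)(SI(KS)))(I(I(SK))(KS(SI)(SI(KS)))))
  →8  S(KK)(KS(SI)(SI(KS)))
  →9  S(KK)(S(SI(KS)))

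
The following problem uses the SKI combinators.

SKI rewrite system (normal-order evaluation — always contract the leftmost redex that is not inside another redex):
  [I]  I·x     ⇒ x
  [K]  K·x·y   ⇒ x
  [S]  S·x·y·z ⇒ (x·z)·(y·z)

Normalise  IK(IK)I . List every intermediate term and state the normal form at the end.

  start: IK(IK)I
  step 1: K(IK)I
  step 2: IK
  step 3: K

Answer: normal form = K  (in 3 steps)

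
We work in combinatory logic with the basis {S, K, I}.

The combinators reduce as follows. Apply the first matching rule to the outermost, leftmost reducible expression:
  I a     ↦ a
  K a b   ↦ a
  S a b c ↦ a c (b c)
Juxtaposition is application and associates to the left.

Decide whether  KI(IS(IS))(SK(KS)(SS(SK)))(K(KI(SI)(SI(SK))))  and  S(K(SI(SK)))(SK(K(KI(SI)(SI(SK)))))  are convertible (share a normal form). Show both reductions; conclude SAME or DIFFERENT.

Answer: SAME — A ⇓ S(K(SI(SK)))(SK(K(SI(SK)))), B ⇓ S(K(SI(SK)))(SK(K(SI(SK))))

Reduction:
Term A:
  start: KI(IS(IS))(SK(KS)(SS(SK)))(K(KI(SI)(SI(SK))))
  step 1: I(SK(KS)(SS(SK)))(K(KI(SI)(SI(SK))))
  step 2: SK(KS)(SS(SK))(K(KI(SI)(SI(SK))))
  step 3: K(SS(SK))(KS(SS(SK)))(K(KI(SI)(SI(SK))))
  step 4: SS(SK)(K(KI(SI)(SI(SK))))
  step 5: S(K(KI(SI)(SI(SK))))(SK(K(KI(SI)(SI(SK)))))
  step 6: S(K(I(SI(SK))))(SK(K(KI(SI)(SI(SK)))))
  step 7: S(K(SI(SK)))(SK(K(KI(SI)(SI(SK)))))
  step 8: S(K(SI(SK)))(SK(K(I(SI(SK)))))
  step 9: S(K(SI(SK)))(SK(K(SI(SK))))

Term B:
  start: S(K(SI(SK)))(SK(K(KI(SI)(SI(SK)))))
  step 1: S(K(SI(SK)))(SK(K(I(SI(SK)))))
  step 2: S(K(SI(SK)))(SK(K(SI(SK))))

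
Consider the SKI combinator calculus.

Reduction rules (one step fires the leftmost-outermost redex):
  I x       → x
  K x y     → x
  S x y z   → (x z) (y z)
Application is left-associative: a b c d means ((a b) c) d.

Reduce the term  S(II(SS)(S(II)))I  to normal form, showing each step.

Answer: normal form = S(SS(SI))I  (in 3 steps)

Working:
  start: S(II(SS)(S(II)))I
  →1  S(I(SS)(S(II)))I
  →2  S(SS(S(II)))I
  →3  S(SS(SI))I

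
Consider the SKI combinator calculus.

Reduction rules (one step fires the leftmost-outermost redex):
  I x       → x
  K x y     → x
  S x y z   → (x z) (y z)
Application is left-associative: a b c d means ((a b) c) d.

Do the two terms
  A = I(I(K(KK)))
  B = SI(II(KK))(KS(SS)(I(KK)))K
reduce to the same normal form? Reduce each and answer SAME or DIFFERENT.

Term A:
  start: I(I(K(KK)))
  [1] I(K(KK))
  [2] K(KK)

Term B:
  start: SI(II(KK))(KS(SS)(I(KK)))K
  [1] I(KS(SS)(I(KK)))(II(KK)(KS(SS)(I(KK))))K
  [2] KS(SS)(I(KK))(II(KK)(KS(SS)(I(KK))))K
  [3] S(I(KK))(II(KK)(KS(SS)(I(KK))))K
  [4] I(KK)K(II(KK)(KS(SS)(I(KK)))K)
  [5] KKK(II(KK)(KS(SS)(I(KK)))K)
  [6] K(II(KK)(KS(SS)(I(KK)))K)
  [7] K(I(KK)(KS(SS)(I(KK)))K)
  [8] K(KK(KS(SS)(I(KK)))K)
  [9] K(KK)

Answer: SAME — A ⇓ K(KK), B ⇓ K(KK)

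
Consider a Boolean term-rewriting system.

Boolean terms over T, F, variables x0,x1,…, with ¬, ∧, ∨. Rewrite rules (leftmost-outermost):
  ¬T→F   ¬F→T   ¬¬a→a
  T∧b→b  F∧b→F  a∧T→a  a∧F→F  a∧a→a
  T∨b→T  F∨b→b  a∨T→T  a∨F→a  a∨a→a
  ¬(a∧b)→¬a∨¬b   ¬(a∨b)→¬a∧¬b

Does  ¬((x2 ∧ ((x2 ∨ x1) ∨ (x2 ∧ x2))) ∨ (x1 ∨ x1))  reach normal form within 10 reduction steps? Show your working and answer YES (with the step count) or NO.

Answer: YES — reaches normal form (¬x2 ∨ ((¬x2 ∧ ¬x1) ∧ ¬x2)) ∧ ¬x1 in 8 ≤ 10 steps

Working:
  start: ¬((x2 ∧ ((x2 ∨ x1) ∨ (x2 ∧ x2))) ∨ (x1 ∨ x1))
  [1] ¬(x2 ∧ ((x2 ∨ x1) ∨ (x2 ∧ x2))) ∧ ¬(x1 ∨ x1)
  [2] (¬x2 ∨ ¬((x2 ∨ x1) ∨ (x2 ∧ x2))) ∧ ¬(x1 ∨ x1)
  [3] (¬x2 ∨ (¬(x2 ∨ x1) ∧ ¬(x2 ∧ x2))) ∧ ¬(x1 ∨ x1)
  [4] (¬x2 ∨ ((¬x2 ∧ ¬x1) ∧ ¬(x2 ∧ x2))) ∧ ¬(x1 ∨ x1)
  [5] (¬x2 ∨ ((¬x2 ∧ ¬x1) ∧ (¬x2 ∨ ¬x2))) ∧ ¬(x1 ∨ x1)
  [6] (¬x2 ∨ ((¬x2 ∧ ¬x1) ∧ ¬x2)) ∧ ¬(x1 ∨ x1)
  [7] (¬x2 ∨ ((¬x2 ∧ ¬x1) ∧ ¬x2)) ∧ (¬x1 ∧ ¬x1)
  [8] (¬x2 ∨ ((¬x2 ∧ ¬x1) ∧ ¬x2)) ∧ ¬x1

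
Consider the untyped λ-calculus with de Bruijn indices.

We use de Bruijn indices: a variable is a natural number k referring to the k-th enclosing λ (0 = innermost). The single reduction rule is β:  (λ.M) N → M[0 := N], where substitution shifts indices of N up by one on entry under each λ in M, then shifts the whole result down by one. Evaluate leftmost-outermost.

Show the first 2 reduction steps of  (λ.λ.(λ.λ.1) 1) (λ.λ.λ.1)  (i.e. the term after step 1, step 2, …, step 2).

Answer: after 2 steps: λ.λ.λ.λ.λ.1

Reduction:
  start: (λ.λ.(λ.λ.1) 1) (λ.λ.λ.1)
  [1] λ.(λ.λ.1) (λ.λ.λ.1)
  [2] λ.λ.λ.λ.λ.1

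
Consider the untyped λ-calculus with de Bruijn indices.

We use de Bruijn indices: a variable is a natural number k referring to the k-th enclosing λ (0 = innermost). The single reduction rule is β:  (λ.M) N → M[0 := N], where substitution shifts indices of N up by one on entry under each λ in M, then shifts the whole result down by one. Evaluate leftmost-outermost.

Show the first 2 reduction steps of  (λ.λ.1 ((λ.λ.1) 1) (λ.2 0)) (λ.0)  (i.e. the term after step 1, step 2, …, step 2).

Answer: after 2 steps: λ.(λ.λ.1) (λ.0) (λ.(λ.0) 0)

Reduction:
  start: (λ.λ.1 ((λ.λ.1) 1) (λ.2 0)) (λ.0)
  step 1: λ.(λ.0) ((λ.λ.1) (λ.0)) (λ.(λ.0) 0)
  step 2: λ.(λ.λ.1) (λ.0) (λ.(λ.0) 0)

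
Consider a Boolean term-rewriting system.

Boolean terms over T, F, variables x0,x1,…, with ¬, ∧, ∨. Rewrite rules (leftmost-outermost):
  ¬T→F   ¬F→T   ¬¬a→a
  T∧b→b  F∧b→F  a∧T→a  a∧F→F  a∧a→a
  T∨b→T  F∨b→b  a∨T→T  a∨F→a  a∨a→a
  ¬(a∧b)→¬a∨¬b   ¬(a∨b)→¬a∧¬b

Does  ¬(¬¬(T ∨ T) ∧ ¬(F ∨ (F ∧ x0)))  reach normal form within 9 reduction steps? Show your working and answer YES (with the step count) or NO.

Answer: YES — reaches normal form F in 9 ≤ 9 steps

Working:
  start: ¬(¬¬(T ∨ T) ∧ ¬(F ∨ (F ∧ x0)))
  step 1: ¬¬¬(T ∨ T) ∨ ¬¬(F ∨ (F ∧ x0))
  step 2: ¬(T ∨ T) ∨ ¬¬(F ∨ (F ∧ x0))
  step 3: (¬T ∧ ¬T) ∨ ¬¬(F ∨ (F ∧ x0))
  step 4: ¬T ∨ ¬¬(F ∨ (F ∧ x0))
  step 5: F ∨ ¬¬(F ∨ (F ∧ x0))
  step 6: ¬¬(F ∨ (F ∧ x0))
  step 7: F ∨ (F ∧ x0)
  step 8: F ∧ x0
  step 9: F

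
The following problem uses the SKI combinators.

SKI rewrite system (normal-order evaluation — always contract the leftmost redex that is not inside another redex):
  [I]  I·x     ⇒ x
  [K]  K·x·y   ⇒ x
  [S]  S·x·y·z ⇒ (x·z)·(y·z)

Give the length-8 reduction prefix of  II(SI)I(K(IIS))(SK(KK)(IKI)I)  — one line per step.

Answer: after 8 steps: S(K(IKI)(KK(IKI))I)

Working:
  start: II(SI)I(K(IIS))(SK(KK)(IKI)I)
  →1  I(SI)I(K(IIS))(SK(KK)(IKI)I)
  →2  SII(K(IIS))(SK(KK)(IKI)I)
  →3  I(K(IIS))(I(K(IIS)))(SK(KK)(IKI)I)
  →4  K(IIS)(I(K(IIS)))(SK(KK)(IKI)I)
  →5  IIS(SK(KK)(IKI)I)
  →6  IS(SK(KK)(IKI)I)
  →7  S(SK(KK)(IKI)I)
  →8  S(K(IKI)(KK(IKI))I)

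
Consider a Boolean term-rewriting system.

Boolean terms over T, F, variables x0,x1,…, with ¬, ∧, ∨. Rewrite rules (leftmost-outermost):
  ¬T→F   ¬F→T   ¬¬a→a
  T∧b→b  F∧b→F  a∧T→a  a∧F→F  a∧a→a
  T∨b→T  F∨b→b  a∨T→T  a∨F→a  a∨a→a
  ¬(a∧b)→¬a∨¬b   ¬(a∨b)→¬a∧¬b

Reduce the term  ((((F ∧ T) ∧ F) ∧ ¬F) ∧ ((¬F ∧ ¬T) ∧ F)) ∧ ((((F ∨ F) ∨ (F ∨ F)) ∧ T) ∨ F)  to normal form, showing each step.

Answer: normal form = F  (in 4 steps)

Derivation:
  start: ((((F ∧ T) ∧ F) ∧ ¬F) ∧ ((¬F ∧ ¬T) ∧ F)) ∧ ((((F ∨ F) ∨ (F ∨ F)) ∧ T) ∨ F)
  step 1: ((F ∧ ¬F) ∧ ((¬F ∧ ¬T) ∧ F)) ∧ ((((F ∨ F) ∨ (F ∨ F)) ∧ T) ∨ F)
  step 2: (F ∧ ((¬F ∧ ¬T) ∧ F)) ∧ ((((F ∨ F) ∨ (F ∨ F)) ∧ T) ∨ F)
  step 3: F ∧ ((((F ∨ F) ∨ (F ∨ F)) ∧ T) ∨ F)
  step 4: F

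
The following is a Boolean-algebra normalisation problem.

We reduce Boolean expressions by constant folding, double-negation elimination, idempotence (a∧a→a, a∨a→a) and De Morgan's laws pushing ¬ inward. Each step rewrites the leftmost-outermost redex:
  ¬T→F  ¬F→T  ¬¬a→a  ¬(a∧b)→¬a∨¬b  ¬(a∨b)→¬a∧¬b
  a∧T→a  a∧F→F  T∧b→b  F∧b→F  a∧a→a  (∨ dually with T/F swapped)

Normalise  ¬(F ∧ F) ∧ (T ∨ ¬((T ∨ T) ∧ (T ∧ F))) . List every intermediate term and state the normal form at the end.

  start: ¬(F ∧ F) ∧ (T ∨ ¬((T ∨ T) ∧ (T ∧ F)))
  step 1: (¬F ∨ ¬F) ∧ (T ∨ ¬((T ∨ T) ∧ (T ∧ F)))
  step 2: ¬F ∧ (T ∨ ¬((T ∨ T) ∧ (T ∧ F)))
  step 3: T ∧ (T ∨ ¬((T ∨ T) ∧ (T ∧ F)))
  step 4: T ∨ ¬((T ∨ T) ∧ (T ∧ F))
  step 5: T

Answer: normal form = T  (in 5 steps)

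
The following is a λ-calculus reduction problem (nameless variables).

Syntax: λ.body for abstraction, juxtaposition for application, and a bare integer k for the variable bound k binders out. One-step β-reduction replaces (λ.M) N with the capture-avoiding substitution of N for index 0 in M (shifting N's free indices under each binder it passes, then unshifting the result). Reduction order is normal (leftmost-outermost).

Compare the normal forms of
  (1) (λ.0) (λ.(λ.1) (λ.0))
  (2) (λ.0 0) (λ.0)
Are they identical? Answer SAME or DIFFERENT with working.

Answer: SAME — A ⇓ λ.0, B ⇓ λ.0

Working:
Term A:
  start: (λ.0) (λ.(λ.1) (λ.0))
  [1] λ.(λ.1) (λ.0)
  [2] λ.0

Term B:
  start: (λ.0 0) (λ.0)
  [1] (λ.0) (λ.0)
  [2] λ.0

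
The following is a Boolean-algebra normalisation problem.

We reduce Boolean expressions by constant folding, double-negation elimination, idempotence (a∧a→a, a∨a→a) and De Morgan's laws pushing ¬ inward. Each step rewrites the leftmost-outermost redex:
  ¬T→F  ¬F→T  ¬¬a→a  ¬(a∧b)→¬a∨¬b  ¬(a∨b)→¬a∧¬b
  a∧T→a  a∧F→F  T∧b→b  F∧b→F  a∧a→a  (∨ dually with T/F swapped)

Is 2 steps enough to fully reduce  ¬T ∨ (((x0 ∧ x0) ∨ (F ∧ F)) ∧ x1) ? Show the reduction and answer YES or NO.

  start: ¬T ∨ (((x0 ∧ x0) ∨ (F ∧ F)) ∧ x1)
  →1  F ∨ (((x0 ∧ x0) ∨ (F ∧ F)) ∧ x1)
  →2  ((x0 ∧ x0) ∨ (F ∧ F)) ∧ x1

Answer: NO — after 2 steps the term is ((x0 ∧ x0) ∨ (F ∧ F)) ∧ x1, not yet normal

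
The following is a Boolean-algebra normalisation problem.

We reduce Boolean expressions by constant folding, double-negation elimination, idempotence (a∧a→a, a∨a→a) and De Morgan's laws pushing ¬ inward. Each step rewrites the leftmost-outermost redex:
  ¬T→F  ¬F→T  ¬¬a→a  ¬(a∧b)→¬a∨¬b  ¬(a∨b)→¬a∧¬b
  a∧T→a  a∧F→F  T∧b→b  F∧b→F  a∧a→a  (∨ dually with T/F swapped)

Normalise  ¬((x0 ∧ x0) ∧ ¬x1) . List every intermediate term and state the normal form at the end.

  start: ¬((x0 ∧ x0) ∧ ¬x1)
  →1  ¬(x0 ∧ x0) ∨ ¬¬x1
  →2  (¬x0 ∨ ¬x0) ∨ ¬¬x1
  →3  ¬x0 ∨ ¬¬x1
  →4  ¬x0 ∨ x1

Answer: normal form = ¬x0 ∨ x1  (in 4 steps)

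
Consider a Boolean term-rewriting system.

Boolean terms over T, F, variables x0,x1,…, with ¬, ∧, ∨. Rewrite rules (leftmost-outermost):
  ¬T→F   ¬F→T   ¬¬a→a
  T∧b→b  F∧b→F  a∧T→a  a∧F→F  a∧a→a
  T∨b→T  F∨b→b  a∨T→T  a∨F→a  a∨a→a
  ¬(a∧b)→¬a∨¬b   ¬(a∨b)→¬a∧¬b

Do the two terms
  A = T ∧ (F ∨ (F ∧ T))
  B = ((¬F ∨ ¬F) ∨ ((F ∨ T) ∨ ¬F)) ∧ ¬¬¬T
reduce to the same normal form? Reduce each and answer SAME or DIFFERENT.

Answer: SAME — A ⇓ F, B ⇓ F

Reduction:
Term A:
  start: T ∧ (F ∨ (F ∧ T))
  step 1: F ∨ (F ∧ T)
  step 2: F ∧ T
  step 3: F

Term B:
  start: ((¬F ∨ ¬F) ∨ ((F ∨ T) ∨ ¬F)) ∧ ¬¬¬T
  step 1: (¬F ∨ ((F ∨ T) ∨ ¬F)) ∧ ¬¬¬T
  step 2: (T ∨ ((F ∨ T) ∨ ¬F)) ∧ ¬¬¬T
  step 3: T ∧ ¬¬¬T
  step 4: ¬¬¬T
  step 5: ¬T
  step 6: F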